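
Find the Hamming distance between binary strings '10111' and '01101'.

Differing positions: 1, 2, 4. Hamming distance = 3.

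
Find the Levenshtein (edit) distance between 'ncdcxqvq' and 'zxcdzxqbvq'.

Let D[i][j] be the edit distance between the first i characters of 'ncdcxqvq' and the first j characters of 'zxcdzxqbvq', with D[i][0] = i, D[0][j] = j, and D[i][j] = D[i-1][j-1] if the characters match, else 1 + min(D[i-1][j], D[i][j-1], D[i-1][j-1]). Filling the table (rows: prefixes of 'ncdcxqvq', columns: prefixes of 'zxcdzxqbvq'):
     ε  z  x  c  d  z  x  q  b  v  q
  ε  0  1  2  3  4  5  6  7  8  9 10
  n  1  1  2  3  4  5  6  7  8  9 10
  c  2  2  2  2  3  4  5  6  7  8  9
  d  3  3  3  3  2  3  4  5  6  7  8
  c  4  4  4  3  3  3  4  5  6  7  8
  x  5  5  4  4  4  4  3  4  5  6  7
  q  6  6  5  5  5  5  4  3  4  5  6
  v  7  7  6  6  6  6  5  4  4  4  5
  q  8  8  7  7  7  7  6  5  5  5  4
The bottom-right entry gives D[8][10] = 4, so no sequence of fewer than 4 edits works. Backtracking through the table gives one optimal edit sequence (4 edits):
  ncdcxqvq → zncdcxqvq (ins z @1)
  zncdcxqvq → zxcdcxqvq (sub n→x @2)
  zxcdcxqvq → zxcdzxqvq (sub c→z @5)
  zxcdzxqvq → zxcdzxqbvq (ins b @8)
Edit distance = 4.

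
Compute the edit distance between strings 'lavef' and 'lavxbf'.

Let D[i][j] be the edit distance between the first i characters of 'lavef' and the first j characters of 'lavxbf', with D[i][0] = i, D[0][j] = j, and D[i][j] = D[i-1][j-1] if the characters match, else 1 + min(D[i-1][j], D[i][j-1], D[i-1][j-1]). Filling the table (rows: prefixes of 'lavef', columns: prefixes of 'lavxbf'):
     ε  l  a  v  x  b  f
  ε  0  1  2  3  4  5  6
  l  1  0  1  2  3  4  5
  a  2  1  0  1  2  3  4
  v  3  2  1  0  1  2  3
  e  4  3  2  1  1  2  3
  f  5  4  3  2  2  2  2
The bottom-right entry gives D[5][6] = 2, so no sequence of fewer than 2 edits works. Backtracking through the table gives one optimal edit sequence (2 edits):
  lavef → lavxef (ins x @4)
  lavxef → lavxbf (sub e→b @5)
Edit distance = 2.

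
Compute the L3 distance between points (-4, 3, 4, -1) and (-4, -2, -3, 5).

(Σ|x_i - y_i|^3)^(1/3) = (|-4 - (-4)|^3 + |3 - (-2)|^3 + |4 - (-3)|^3 + |-1 - 5|^3)^(1/3)
= (0^3 + 5^3 + 7^3 + 6^3)^(1/3) = (0 + 125 + 343 + 216)^(1/3) = (684)^(1/3) ≈ 8.8109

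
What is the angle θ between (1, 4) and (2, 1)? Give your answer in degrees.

With u = (1, 4), v = (2, 1):
u·v = 1·2 + 4·1 = 2 + 4 = 6.
|u| = √(1² + 4²) = √17, |v| = √(2² + 1²) = √5, so |u||v| = √(17·5) = √85.
cos θ = (u·v)/(|u||v|) = 6/√85 ≈ 0.650791
θ = arccos(0.650791) ≈ 49.4°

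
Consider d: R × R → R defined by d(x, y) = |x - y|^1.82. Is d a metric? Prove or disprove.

No. d(x,y) = |x-y|^1.82 fails the triangle inequality since p = 1.82 > 1. Counterexample: x = 4, y = 15, z = 26. d(x,z) = |4 - 26|^1.82 = 22^1.82 ≈ 277.4657, but d(x,y) + d(y,z) = 11^1.82 + 11^1.82 ≈ 78.5841 + 78.5841 = 157.1682. Since 277.4657 > 157.1682, the triangle inequality is violated.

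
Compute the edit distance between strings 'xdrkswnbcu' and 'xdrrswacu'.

Let D[i][j] be the edit distance between the first i characters of 'xdrkswnbcu' and the first j characters of 'xdrrswacu', with D[i][0] = i, D[0][j] = j, and D[i][j] = D[i-1][j-1] if the characters match, else 1 + min(D[i-1][j], D[i][j-1], D[i-1][j-1]). Filling the table (rows: prefixes of 'xdrkswnbcu', columns: prefixes of 'xdrrswacu'):
     ε  x  d  r  r  s  w  a  c  u
  ε  0  1  2  3  4  5  6  7  8  9
  x  1  0  1  2  3  4  5  6  7  8
  d  2  1  0  1  2  3  4  5  6  7
  r  3  2  1  0  1  2  3  4  5  6
  k  4  3  2  1  1  2  3  4  5  6
  s  5  4  3  2  2  1  2  3  4  5
  w  6  5  4  3  3  2  1  2  3  4
  n  7  6  5  4  4  3  2  2  3  4
  b  8  7  6  5  5  4  3  3  3  4
  c  9  8  7  6  6  5  4  4  3  4
  u 10  9  8  7  7  6  5  5  4  3
The bottom-right entry gives D[10][9] = 3, so no sequence of fewer than 3 edits works. Backtracking through the table gives one optimal edit sequence (3 edits):
  xdrkswnbcu → xdrrswnbcu (sub k→r @4)
  xdrrswnbcu → xdrrswbcu (del n @7)
  xdrrswbcu → xdrrswacu (sub b→a @7)
Edit distance = 3.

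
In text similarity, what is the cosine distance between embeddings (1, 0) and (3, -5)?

With u = (1, 0), v = (3, -5):
u·v = 1·3 + 0·(-5) = 3 + 0 = 3.
|u| = √(1² + 0²) = √1, |v| = √(3² + (-5)²) = √34, so |u||v| = √(1·34) = √34.
cos θ = (u·v)/(|u||v|) = 3/√34 ≈ 0.5145
Cosine distance = 1 - cos θ ≈ 1 - 0.5145 = 0.4855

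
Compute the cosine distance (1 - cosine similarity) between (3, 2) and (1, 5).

With u = (3, 2), v = (1, 5):
u·v = 3·1 + 2·5 = 3 + 10 = 13.
|u| = √(3² + 2²) = √13, |v| = √(1² + 5²) = √26, so |u||v| = √(13·26) = √338.
cos θ = (u·v)/(|u||v|) = 13/√338 ≈ 0.7071
Cosine distance = 1 - cos θ ≈ 1 - 0.7071 = 0.2929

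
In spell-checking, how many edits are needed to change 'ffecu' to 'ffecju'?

Let D[i][j] be the edit distance between the first i characters of 'ffecu' and the first j characters of 'ffecju', with D[i][0] = i, D[0][j] = j, and D[i][j] = D[i-1][j-1] if the characters match, else 1 + min(D[i-1][j], D[i][j-1], D[i-1][j-1]). Filling the table (rows: prefixes of 'ffecu', columns: prefixes of 'ffecju'):
     ε  f  f  e  c  j  u
  ε  0  1  2  3  4  5  6
  f  1  0  1  2  3  4  5
  f  2  1  0  1  2  3  4
  e  3  2  1  0  1  2  3
  c  4  3  2  1  0  1  2
  u  5  4  3  2  1  1  1
The bottom-right entry gives D[5][6] = 1, so no sequence of fewer than 1 edit works. Backtracking through the table gives one optimal edit sequence (1 edit):
  ffecu → ffecju (ins j @5)
Edit distance = 1.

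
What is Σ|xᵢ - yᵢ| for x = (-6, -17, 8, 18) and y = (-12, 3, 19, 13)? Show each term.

Σ|x_i - y_i| = |-6 - (-12)| + |-17 - 3| + |8 - 19| + |18 - 13| = 6 + 20 + 11 + 5 = 42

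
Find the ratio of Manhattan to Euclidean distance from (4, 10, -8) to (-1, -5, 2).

L1 = |4 - (-1)| + |10 - (-5)| + |-8 - 2| = 5 + 15 + 10 = 30
L2 = √(5² + 15² + 10²) = √350 ≈ 18.7083
L1 ≥ L2 always (equality iff movement is along one axis); L1 > L2 here.
Ratio L1/L2 = 30/√350 ≈ 1.6036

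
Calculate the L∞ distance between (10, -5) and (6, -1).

max(|x_i - y_i|) = max(|10 - 6|, |-5 - (-1)|) = max(4, 4) = 4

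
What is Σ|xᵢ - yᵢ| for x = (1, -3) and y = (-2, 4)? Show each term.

Σ|x_i - y_i| = |1 - (-2)| + |-3 - 4| = 3 + 7 = 10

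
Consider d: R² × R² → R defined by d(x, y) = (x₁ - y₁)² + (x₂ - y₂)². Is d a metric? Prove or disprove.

No. The squared Euclidean distance fails the triangle inequality. Counterexample: x = (0, 0), y = (5, 4), z = (10, 8). d(x,z) = 10² + 8² = 164, but d(x,y) + d(y,z) = (5² + 4²) + (5² + 4²) = 41 + 41 = 82. Since 164 > 82, the triangle inequality is violated. (Note: √d, the ordinary Euclidean distance, IS a metric.)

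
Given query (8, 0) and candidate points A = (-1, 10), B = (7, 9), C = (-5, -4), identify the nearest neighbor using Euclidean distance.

Distances: d(A) ≈ 13.4536, d(B) ≈ 9.0554, d(C) ≈ 13.6015. Nearest: B = (7, 9) with distance 9.0554.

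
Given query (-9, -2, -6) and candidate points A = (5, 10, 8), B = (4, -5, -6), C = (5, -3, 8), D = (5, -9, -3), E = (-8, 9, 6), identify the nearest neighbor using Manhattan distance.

Distances: d(A) = 40, d(B) = 16, d(C) = 29, d(D) = 24, d(E) = 24. Nearest: B = (4, -5, -6) with distance 16.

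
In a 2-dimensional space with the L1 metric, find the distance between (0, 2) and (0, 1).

Σ|x_i - y_i| = |0 - 0| + |2 - 1| = 0 + 1 = 1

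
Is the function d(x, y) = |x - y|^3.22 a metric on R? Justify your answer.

No. d(x,y) = |x-y|^3.22 fails the triangle inequality since p = 3.22 > 1. Counterexample: x = 0, y = 1, z = 8. d(x,z) = |0 - 8|^3.22 = 8^3.22 ≈ 809.0023, but d(x,y) + d(y,z) = 1^3.22 + 7^3.22 ≈ 1 + 526.2786 = 527.2786. Since 809.0023 > 527.2786, the triangle inequality is violated.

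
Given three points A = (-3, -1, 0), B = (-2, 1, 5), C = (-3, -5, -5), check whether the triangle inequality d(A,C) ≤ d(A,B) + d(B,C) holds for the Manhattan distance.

d(A,B) = 1 + 2 + 5 = 8, d(B,C) = 1 + 6 + 10 = 17, d(A,C) = 0 + 4 + 5 = 9.
d(A,C) = 9 ≤ 8 + 17 = 25. Triangle inequality is satisfied.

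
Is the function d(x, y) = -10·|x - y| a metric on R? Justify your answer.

No. With c = -10 < 0, d fails non-negativity: d(3, 7) = -10·|3 - 7| = -10·4 = -40 < 0.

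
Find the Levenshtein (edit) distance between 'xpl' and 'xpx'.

Let D[i][j] be the edit distance between the first i characters of 'xpl' and the first j characters of 'xpx', with D[i][0] = i, D[0][j] = j, and D[i][j] = D[i-1][j-1] if the characters match, else 1 + min(D[i-1][j], D[i][j-1], D[i-1][j-1]). Filling the table (rows: prefixes of 'xpl', columns: prefixes of 'xpx'):
     ε  x  p  x
  ε  0  1  2  3
  x  1  0  1  2
  p  2  1  0  1
  l  3  2  1  1
The bottom-right entry gives D[3][3] = 1, so no sequence of fewer than 1 edit works. Backtracking through the table gives one optimal edit sequence (1 edit):
  xpl → xpx (sub l→x @3)
Edit distance = 1.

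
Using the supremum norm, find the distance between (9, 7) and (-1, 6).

max(|x_i - y_i|) = max(|9 - (-1)|, |7 - 6|) = max(10, 1) = 10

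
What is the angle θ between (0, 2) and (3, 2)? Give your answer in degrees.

With u = (0, 2), v = (3, 2):
u·v = 0·3 + 2·2 = 0 + 4 = 4.
|u| = √(0² + 2²) = √4, |v| = √(3² + 2²) = √13, so |u||v| = √(4·13) = √52.
cos θ = (u·v)/(|u||v|) = 4/√52 ≈ 0.5547
θ = arccos(0.5547) ≈ 56.31°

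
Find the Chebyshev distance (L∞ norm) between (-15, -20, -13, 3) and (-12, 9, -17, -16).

max(|x_i - y_i|) = max(|-15 - (-12)|, |-20 - 9|, |-13 - (-17)|, |3 - (-16)|) = max(3, 29, 4, 19) = 29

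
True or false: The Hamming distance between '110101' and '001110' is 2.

Differing positions: 1, 2, 3, 5, 6. Hamming distance = 5, so the claim that d_H = 2 is false.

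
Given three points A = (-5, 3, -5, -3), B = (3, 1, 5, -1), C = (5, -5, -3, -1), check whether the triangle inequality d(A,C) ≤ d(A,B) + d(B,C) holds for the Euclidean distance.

d(A,B) = √(8² + 2² + 10² + 2²) = √172 ≈ 13.1149, d(B,C) = √(2² + 6² + 8² + 0²) = √104 ≈ 10.198, d(A,C) = √(10² + 8² + 2² + 2²) = √172 ≈ 13.1149.
d(A,C) ≈ 13.1149 ≤ 13.1149 + 10.198 = 23.3129. Triangle inequality is satisfied.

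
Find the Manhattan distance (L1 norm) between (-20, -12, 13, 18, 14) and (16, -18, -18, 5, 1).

Σ|x_i - y_i| = |-20 - 16| + |-12 - (-18)| + |13 - (-18)| + |18 - 5| + |14 - 1| = 36 + 6 + 31 + 13 + 13 = 99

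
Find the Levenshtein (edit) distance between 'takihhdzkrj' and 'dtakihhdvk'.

Let D[i][j] be the edit distance between the first i characters of 'takihhdzkrj' and the first j characters of 'dtakihhdvk', with D[i][0] = i, D[0][j] = j, and D[i][j] = D[i-1][j-1] if the characters match, else 1 + min(D[i-1][j], D[i][j-1], D[i-1][j-1]). Filling the table (rows: prefixes of 'takihhdzkrj', columns: prefixes of 'dtakihhdvk'):
     ε  d  t  a  k  i  h  h  d  v  k
  ε  0  1  2  3  4  5  6  7  8  9 10
  t  1  1  1  2  3  4  5  6  7  8  9
  a  2  2  2  1  2  3  4  5  6  7  8
  k  3  3  3  2  1  2  3  4  5  6  7
  i  4  4  4  3  2  1  2  3  4  5  6
  h  5  5  5  4  3  2  1  2  3  4  5
  h  6  6  6  5  4  3  2  1  2  3  4
  d  7  6  7  6  5  4  3  2  1  2  3
  z  8  7  7  7  6  5  4  3  2  2  3
  k  9  8  8  8  7  6  5  4  3  3  2
  r 10  9  9  9  8  7  6  5  4  4  3
  j 11 10 10 10  9  8  7  6  5  5  4
The bottom-right entry gives D[11][10] = 4, so no sequence of fewer than 4 edits works. Backtracking through the table gives one optimal edit sequence (4 edits):
  takihhdzkrj → dtakihhdzkrj (ins d @1)
  dtakihhdzkrj → dtakihhdvkrj (sub z→v @9)
  dtakihhdvkrj → dtakihhdvkj (del r @11)
  dtakihhdvkj → dtakihhdvk (del j @11)
Edit distance = 4.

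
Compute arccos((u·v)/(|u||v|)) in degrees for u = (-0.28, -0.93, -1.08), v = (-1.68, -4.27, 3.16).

With u = (-0.28, -0.93, -1.08), v = (-1.68, -4.27, 3.16):
u·v = (-0.28)·(-1.68) + (-0.93)·(-4.27) + (-1.08)·3.16 = 0.4704 + 3.9711 + (-3.4128) = 1.0287.
|u| = √((-0.28)² + (-0.93)² + (-1.08)²) = √(0.0784 + 0.8649 + 1.1664) = √2.1097, |v| = √((-1.68)² + (-4.27)² + 3.16²) = √(2.8224 + 18.2329 + 9.9856) = √31.0409.
cos θ = (u·v)/(|u||v|) = 1.0287/(√2.1097·√31.0409) ≈ 0.127119
θ = arccos(0.127119) ≈ 82.7°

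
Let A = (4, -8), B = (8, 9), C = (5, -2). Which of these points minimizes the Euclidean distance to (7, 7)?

Distances: d(A) ≈ 15.2971, d(B) ≈ 2.2361, d(C) ≈ 9.2195. Nearest: B = (8, 9) with distance 2.2361.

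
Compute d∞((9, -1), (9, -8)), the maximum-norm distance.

max(|x_i - y_i|) = max(|9 - 9|, |-1 - (-8)|) = max(0, 7) = 7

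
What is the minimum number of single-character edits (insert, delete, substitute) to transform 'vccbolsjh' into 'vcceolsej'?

Let D[i][j] be the edit distance between the first i characters of 'vccbolsjh' and the first j characters of 'vcceolsej', with D[i][0] = i, D[0][j] = j, and D[i][j] = D[i-1][j-1] if the characters match, else 1 + min(D[i-1][j], D[i][j-1], D[i-1][j-1]). Filling the table (rows: prefixes of 'vccbolsjh', columns: prefixes of 'vcceolsej'):
     ε  v  c  c  e  o  l  s  e  j
  ε  0  1  2  3  4  5  6  7  8  9
  v  1  0  1  2  3  4  5  6  7  8
  c  2  1  0  1  2  3  4  5  6  7
  c  3  2  1  0  1  2  3  4  5  6
  b  4  3  2  1  1  2  3  4  5  6
  o  5  4  3  2  2  1  2  3  4  5
  l  6  5  4  3  3  2  1  2  3  4
  s  7  6  5  4  4  3  2  1  2  3
  j  8  7  6  5  5  4  3  2  2  2
  h  9  8  7  6  6  5  4  3  3  3
The bottom-right entry gives D[9][9] = 3, so no sequence of fewer than 3 edits works. Backtracking through the table gives one optimal edit sequence (3 edits):
  vccbolsjh → vcceolsjh (sub b→e @4)
  vcceolsjh → vcceolseh (sub j→e @8)
  vcceolseh → vcceolsej (sub h→j @9)
Edit distance = 3.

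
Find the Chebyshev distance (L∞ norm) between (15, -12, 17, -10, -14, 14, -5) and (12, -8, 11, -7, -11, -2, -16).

max(|x_i - y_i|) = max(|15 - 12|, |-12 - (-8)|, |17 - 11|, |-10 - (-7)|, |-14 - (-11)|, |14 - (-2)|, |-5 - (-16)|) = max(3, 4, 6, 3, 3, 16, 11) = 16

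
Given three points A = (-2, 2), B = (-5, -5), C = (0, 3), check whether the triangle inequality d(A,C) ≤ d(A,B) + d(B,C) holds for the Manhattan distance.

d(A,B) = 3 + 7 = 10, d(B,C) = 5 + 8 = 13, d(A,C) = 2 + 1 = 3.
d(A,C) = 3 ≤ 10 + 13 = 23. Triangle inequality is satisfied.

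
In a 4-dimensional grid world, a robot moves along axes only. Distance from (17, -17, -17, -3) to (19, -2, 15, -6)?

Σ|x_i - y_i| = |17 - 19| + |-17 - (-2)| + |-17 - 15| + |-3 - (-6)| = 2 + 15 + 32 + 3 = 52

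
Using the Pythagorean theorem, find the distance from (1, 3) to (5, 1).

√(Σ(x_i - y_i)²) = √((1 - 5)² + (3 - 1)²)
= √((-4)² + 2²) = √(16 + 4) = √20 ≈ 4.4721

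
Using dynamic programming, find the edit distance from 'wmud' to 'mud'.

Let D[i][j] be the edit distance between the first i characters of 'wmud' and the first j characters of 'mud', with D[i][0] = i, D[0][j] = j, and D[i][j] = D[i-1][j-1] if the characters match, else 1 + min(D[i-1][j], D[i][j-1], D[i-1][j-1]). Filling the table (rows: prefixes of 'wmud', columns: prefixes of 'mud'):
     ε  m  u  d
  ε  0  1  2  3
  w  1  1  2  3
  m  2  1  2  3
  u  3  2  1  2
  d  4  3  2  1
The bottom-right entry gives D[4][3] = 1, so no sequence of fewer than 1 edit works. Backtracking through the table gives one optimal edit sequence (1 edit):
  wmud → mud (del w @1)
Edit distance = 1.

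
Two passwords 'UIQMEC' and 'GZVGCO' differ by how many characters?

Differing positions: 1, 2, 3, 4, 5, 6. Hamming distance = 6.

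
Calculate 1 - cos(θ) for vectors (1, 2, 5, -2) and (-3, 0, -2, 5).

With u = (1, 2, 5, -2), v = (-3, 0, -2, 5):
u·v = 1·(-3) + 2·0 + 5·(-2) + (-2)·5 = (-3) + 0 + (-10) + (-10) = -23.
|u| = √(1² + 2² + 5² + (-2)²) = √34, |v| = √((-3)² + 0² + (-2)² + 5²) = √38, so |u||v| = √(34·38) = √1292.
cos θ = (u·v)/(|u||v|) = -23/√1292 ≈ -0.6399
Cosine distance = 1 - cos θ ≈ 1 - (-0.6399) = 1.6399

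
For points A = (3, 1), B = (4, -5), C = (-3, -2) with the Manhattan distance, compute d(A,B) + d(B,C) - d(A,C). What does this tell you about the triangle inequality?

d(A,B) = 1 + 6 = 7, d(B,C) = 7 + 3 = 10, d(A,C) = 6 + 3 = 9.
d(A,B) + d(B,C) - d(A,C) = 7 + 10 - 9 = 17 - 9 = 8. This is ≥ 0, so the triangle inequality holds for these points.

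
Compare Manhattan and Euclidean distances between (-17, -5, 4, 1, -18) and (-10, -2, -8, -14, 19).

L1 = |-17 - (-10)| + |-5 - (-2)| + |4 - (-8)| + |1 - (-14)| + |-18 - 19| = 7 + 3 + 12 + 15 + 37 = 74
L2 = √(7² + 3² + 12² + 15² + 37²) = √1796 ≈ 42.3792
L1 ≥ L2 always (equality iff movement is along one axis); L1 > L2 here.
Ratio L1/L2 = 74/√1796 ≈ 1.7461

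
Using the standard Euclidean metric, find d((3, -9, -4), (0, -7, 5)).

√(Σ(x_i - y_i)²) = √((3 - 0)² + (-9 - (-7))² + (-4 - 5)²)
= √(3² + (-2)² + (-9)²) = √(9 + 4 + 81) = √94 ≈ 9.6954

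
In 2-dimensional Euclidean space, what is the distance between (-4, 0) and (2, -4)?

√(Σ(x_i - y_i)²) = √((-4 - 2)² + (0 - (-4))²)
= √((-6)² + 4²) = √(36 + 16) = √52 ≈ 7.2111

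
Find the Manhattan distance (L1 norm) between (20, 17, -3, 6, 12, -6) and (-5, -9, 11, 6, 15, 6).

Σ|x_i - y_i| = |20 - (-5)| + |17 - (-9)| + |-3 - 11| + |6 - 6| + |12 - 15| + |-6 - 6| = 25 + 26 + 14 + 0 + 3 + 12 = 80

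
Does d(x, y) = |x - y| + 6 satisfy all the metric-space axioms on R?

No. d fails identity of indiscernibles (specifically d(x,x) = 0): d(8, 8) = |8 - 8| + 6 = 0 + 6 = 6 ≠ 0.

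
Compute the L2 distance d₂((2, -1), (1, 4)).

√(Σ(x_i - y_i)²) = √((2 - 1)² + (-1 - 4)²)
= √(1² + (-5)²) = √(1 + 25) = √26 ≈ 5.099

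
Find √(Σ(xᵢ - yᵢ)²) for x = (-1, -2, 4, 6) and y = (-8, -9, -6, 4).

√(Σ(x_i - y_i)²) = √((-1 - (-8))² + (-2 - (-9))² + (4 - (-6))² + (6 - 4)²)
= √(7² + 7² + 10² + 2²) = √(49 + 49 + 100 + 4) = √202 ≈ 14.2127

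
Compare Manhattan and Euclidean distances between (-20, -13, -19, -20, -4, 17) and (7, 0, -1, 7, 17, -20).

L1 = |-20 - 7| + |-13 - 0| + |-19 - (-1)| + |-20 - 7| + |-4 - 17| + |17 - (-20)| = 27 + 13 + 18 + 27 + 21 + 37 = 143
L2 = √(27² + 13² + 18² + 27² + 21² + 37²) = √3761 ≈ 61.327
L1 ≥ L2 always (equality iff movement is along one axis); L1 > L2 here.
Ratio L1/L2 = 143/√3761 ≈ 2.3318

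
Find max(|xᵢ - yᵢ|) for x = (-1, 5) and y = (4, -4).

max(|x_i - y_i|) = max(|-1 - 4|, |5 - (-4)|) = max(5, 9) = 9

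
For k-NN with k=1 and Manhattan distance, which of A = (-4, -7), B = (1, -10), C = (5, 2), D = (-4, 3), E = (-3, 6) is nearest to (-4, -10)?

Distances: d(A) = 3, d(B) = 5, d(C) = 21, d(D) = 13, d(E) = 17. Nearest: A = (-4, -7) with distance 3.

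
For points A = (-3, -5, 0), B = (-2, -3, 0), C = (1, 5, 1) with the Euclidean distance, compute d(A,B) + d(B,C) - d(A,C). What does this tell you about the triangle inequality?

d(A,B) = √(1² + 2² + 0²) = √5 ≈ 2.2361, d(B,C) = √(3² + 8² + 1²) = √74 ≈ 8.6023, d(A,C) = √(4² + 10² + 1²) = √117 ≈ 10.8167.
d(A,B) + d(B,C) - d(A,C) = 2.2361 + 8.6023 - 10.8167 = 10.8384 - 10.8167 = 0.0217 (to 4 decimal places). This is ≥ 0, so the triangle inequality holds for these points.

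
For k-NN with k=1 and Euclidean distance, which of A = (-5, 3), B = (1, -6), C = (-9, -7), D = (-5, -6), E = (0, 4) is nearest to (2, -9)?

Distances: d(A) ≈ 13.8924, d(B) ≈ 3.1623, d(C) ≈ 11.1803, d(D) ≈ 7.6158, d(E) ≈ 13.1529. Nearest: B = (1, -6) with distance 3.1623.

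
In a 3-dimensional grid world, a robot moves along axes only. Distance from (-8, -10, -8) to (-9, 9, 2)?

Σ|x_i - y_i| = |-8 - (-9)| + |-10 - 9| + |-8 - 2| = 1 + 19 + 10 = 30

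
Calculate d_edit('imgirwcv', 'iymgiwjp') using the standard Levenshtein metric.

Let D[i][j] be the edit distance between the first i characters of 'imgirwcv' and the first j characters of 'iymgiwjp', with D[i][0] = i, D[0][j] = j, and D[i][j] = D[i-1][j-1] if the characters match, else 1 + min(D[i-1][j], D[i][j-1], D[i-1][j-1]). Filling the table (rows: prefixes of 'imgirwcv', columns: prefixes of 'iymgiwjp'):
     ε  i  y  m  g  i  w  j  p
  ε  0  1  2  3  4  5  6  7  8
  i  1  0  1  2  3  4  5  6  7
  m  2  1  1  1  2  3  4  5  6
  g  3  2  2  2  1  2  3  4  5
  i  4  3  3  3  2  1  2  3  4
  r  5  4  4  4  3  2  2  3  4
  w  6  5  5  5  4  3  2  3  4
  c  7  6  6  6  5  4  3  3  4
  v  8  7  7  7  6  5  4  4  4
The bottom-right entry gives D[8][8] = 4, so no sequence of fewer than 4 edits works. Backtracking through the table gives one optimal edit sequence (4 edits):
  imgirwcv → iymgirwcv (ins y @2)
  iymgirwcv → iymgiwcv (del r @6)
  iymgiwcv → iymgiwjv (sub c→j @7)
  iymgiwjv → iymgiwjp (sub v→p @8)
Edit distance = 4.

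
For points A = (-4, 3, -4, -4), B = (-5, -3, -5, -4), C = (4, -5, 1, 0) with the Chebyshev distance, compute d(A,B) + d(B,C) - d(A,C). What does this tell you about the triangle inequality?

d(A,B) = max(1, 6, 1, 0) = 6, d(B,C) = max(9, 2, 6, 4) = 9, d(A,C) = max(8, 8, 5, 4) = 8.
d(A,B) + d(B,C) - d(A,C) = 6 + 9 - 8 = 15 - 8 = 7. This is ≥ 0, so the triangle inequality holds for these points.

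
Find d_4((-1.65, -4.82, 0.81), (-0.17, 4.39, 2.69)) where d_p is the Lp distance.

(Σ|x_i - y_i|^4)^(1/4) = (|-1.65 - (-0.17)|^4 + |-4.82 - 4.39|^4 + |0.81 - 2.69|^4)^(1/4)
= (1.48^4 + 9.21^4 + 1.88^4)^(1/4) ≈ (4.7979 + 7195.1279 + 12.492)^(1/4) = (7212.4178)^(1/4) ≈ 9.2155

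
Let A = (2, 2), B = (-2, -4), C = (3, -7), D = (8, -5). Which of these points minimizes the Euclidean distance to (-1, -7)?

Distances: d(A) ≈ 9.4868, d(B) ≈ 3.1623, d(C) = 4, d(D) ≈ 9.2195. Nearest: B = (-2, -4) with distance 3.1623.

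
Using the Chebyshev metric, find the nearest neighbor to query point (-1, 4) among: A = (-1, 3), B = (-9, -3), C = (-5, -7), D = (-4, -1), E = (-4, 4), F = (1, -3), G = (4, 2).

Distances: d(A) = 1, d(B) = 8, d(C) = 11, d(D) = 5, d(E) = 3, d(F) = 7, d(G) = 5. Nearest: A = (-1, 3) with distance 1.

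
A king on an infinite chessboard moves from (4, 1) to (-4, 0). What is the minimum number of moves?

max(|x_i - y_i|) = max(|4 - (-4)|, |1 - 0|) = max(8, 1) = 8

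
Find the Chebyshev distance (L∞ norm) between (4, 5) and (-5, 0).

max(|x_i - y_i|) = max(|4 - (-5)|, |5 - 0|) = max(9, 5) = 9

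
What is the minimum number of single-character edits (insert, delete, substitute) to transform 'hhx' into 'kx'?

Let D[i][j] be the edit distance between the first i characters of 'hhx' and the first j characters of 'kx', with D[i][0] = i, D[0][j] = j, and D[i][j] = D[i-1][j-1] if the characters match, else 1 + min(D[i-1][j], D[i][j-1], D[i-1][j-1]). Filling the table (rows: prefixes of 'hhx', columns: prefixes of 'kx'):
     ε  k  x
  ε  0  1  2
  h  1  1  2
  h  2  2  2
  x  3  3  2
The bottom-right entry gives D[3][2] = 2, so no sequence of fewer than 2 edits works. Backtracking through the table gives one optimal edit sequence (2 edits):
  hhx → hx (del h @1)
  hx → kx (sub h→k @1)
Edit distance = 2.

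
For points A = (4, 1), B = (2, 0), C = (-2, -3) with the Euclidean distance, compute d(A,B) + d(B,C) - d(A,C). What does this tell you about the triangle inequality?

d(A,B) = √(2² + 1²) = √5 ≈ 2.2361, d(B,C) = √(4² + 3²) = √25 = 5, d(A,C) = √(6² + 4²) = √52 ≈ 7.2111.
d(A,B) + d(B,C) - d(A,C) = 2.2361 + 5 - 7.2111 = 7.2361 - 7.2111 = 0.025 (to 4 decimal places). This is ≥ 0, so the triangle inequality holds for these points.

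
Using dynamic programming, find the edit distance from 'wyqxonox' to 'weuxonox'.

Let D[i][j] be the edit distance between the first i characters of 'wyqxonox' and the first j characters of 'weuxonox', with D[i][0] = i, D[0][j] = j, and D[i][j] = D[i-1][j-1] if the characters match, else 1 + min(D[i-1][j], D[i][j-1], D[i-1][j-1]). Filling the table (rows: prefixes of 'wyqxonox', columns: prefixes of 'weuxonox'):
     ε  w  e  u  x  o  n  o  x
  ε  0  1  2  3  4  5  6  7  8
  w  1  0  1  2  3  4  5  6  7
  y  2  1  1  2  3  4  5  6  7
  q  3  2  2  2  3  4  5  6  7
  x  4  3  3  3  2  3  4  5  6
  o  5  4  4  4  3  2  3  4  5
  n  6  5  5  5  4  3  2  3  4
  o  7  6  6  6  5  4  3  2  3
  x  8  7  7  7  6  5  4  3  2
The bottom-right entry gives D[8][8] = 2, so no sequence of fewer than 2 edits works. Backtracking through the table gives one optimal edit sequence (2 edits):
  wyqxonox → weqxonox (sub y→e @2)
  weqxonox → weuxonox (sub q→u @3)
Edit distance = 2.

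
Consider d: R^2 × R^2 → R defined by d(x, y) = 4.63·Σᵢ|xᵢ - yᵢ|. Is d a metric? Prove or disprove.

Yes. The L1 (Manhattan) norm induces a metric on R^2, and multiplying a metric by a positive constant 4.63 > 0 preserves all four axioms: non-negativity (4.63·||x-y|| ≥ 0), identity (4.63·||x-y|| = 0 ⟺ ||x-y|| = 0 ⟺ x = y), symmetry (||x-y|| = ||y-x||), and the triangle inequality (4.63·||x-z|| ≤ 4.63·||x-y|| + 4.63·||y-z||). So d is a metric.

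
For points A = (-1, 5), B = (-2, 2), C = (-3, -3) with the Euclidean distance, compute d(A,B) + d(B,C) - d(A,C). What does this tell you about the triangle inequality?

d(A,B) = √(1² + 3²) = √10 ≈ 3.1623, d(B,C) = √(1² + 5²) = √26 ≈ 5.099, d(A,C) = √(2² + 8²) = √68 ≈ 8.2462.
d(A,B) + d(B,C) - d(A,C) = 3.1623 + 5.099 - 8.2462 = 8.2613 - 8.2462 = 0.0151 (to 4 decimal places). This is ≥ 0, so the triangle inequality holds for these points.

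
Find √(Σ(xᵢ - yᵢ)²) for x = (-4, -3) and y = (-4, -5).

√(Σ(x_i - y_i)²) = √((-4 - (-4))² + (-3 - (-5))²)
= √(0² + 2²) = √(0 + 4) = √4 = 2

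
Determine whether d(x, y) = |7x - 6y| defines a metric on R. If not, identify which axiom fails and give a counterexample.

No. d fails symmetry: d(8, 9) = |7·8 - 6·9| = |2| = 2, but d(9, 8) = |7·9 - 6·8| = |15| = 15. Since 2 ≠ 15, d(x,y) ≠ d(y,x) in general.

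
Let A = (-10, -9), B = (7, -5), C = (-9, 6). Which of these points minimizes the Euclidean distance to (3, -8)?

Distances: d(A) ≈ 13.0384, d(B) = 5, d(C) ≈ 18.4391. Nearest: B = (7, -5) with distance 5.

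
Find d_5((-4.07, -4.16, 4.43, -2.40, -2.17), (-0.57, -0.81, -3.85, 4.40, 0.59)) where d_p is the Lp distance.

(Σ|x_i - y_i|^5)^(1/5) = (|-4.07 - (-0.57)|^5 + |-4.16 - (-0.81)|^5 + |4.43 - (-3.85)|^5 + |-2.4 - 4.4|^5 + |-2.17 - 0.59|^5)^(1/5)
= (3.5^5 + 3.35^5 + 8.28^5 + 6.8^5 + 2.76^5)^(1/5) ≈ (525.2188 + 421.9141 + 38918.1049 + 14539.3357 + 160.1568)^(1/5) = (54564.7303)^(1/5) ≈ 8.859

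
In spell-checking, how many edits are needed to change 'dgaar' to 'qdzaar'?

Let D[i][j] be the edit distance between the first i characters of 'dgaar' and the first j characters of 'qdzaar', with D[i][0] = i, D[0][j] = j, and D[i][j] = D[i-1][j-1] if the characters match, else 1 + min(D[i-1][j], D[i][j-1], D[i-1][j-1]). Filling the table (rows: prefixes of 'dgaar', columns: prefixes of 'qdzaar'):
     ε  q  d  z  a  a  r
  ε  0  1  2  3  4  5  6
  d  1  1  1  2  3  4  5
  g  2  2  2  2  3  4  5
  a  3  3  3  3  2  3  4
  a  4  4  4  4  3  2  3
  r  5  5  5  5  4  3  2
The bottom-right entry gives D[5][6] = 2, so no sequence of fewer than 2 edits works. Backtracking through the table gives one optimal edit sequence (2 edits):
  dgaar → qdgaar (ins q @1)
  qdgaar → qdzaar (sub g→z @3)
Edit distance = 2.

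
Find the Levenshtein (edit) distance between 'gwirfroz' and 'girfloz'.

Let D[i][j] be the edit distance between the first i characters of 'gwirfroz' and the first j characters of 'girfloz', with D[i][0] = i, D[0][j] = j, and D[i][j] = D[i-1][j-1] if the characters match, else 1 + min(D[i-1][j], D[i][j-1], D[i-1][j-1]). Filling the table (rows: prefixes of 'gwirfroz', columns: prefixes of 'girfloz'):
     ε  g  i  r  f  l  o  z
  ε  0  1  2  3  4  5  6  7
  g  1  0  1  2  3  4  5  6
  w  2  1  1  2  3  4  5  6
  i  3  2  1  2  3  4  5  6
  r  4  3  2  1  2  3  4  5
  f  5  4  3  2  1  2  3  4
  r  6  5  4  3  2  2  3  4
  o  7  6  5  4  3  3  2  3
  z  8  7  6  5  4  4  3  2
The bottom-right entry gives D[8][7] = 2, so no sequence of fewer than 2 edits works. Backtracking through the table gives one optimal edit sequence (2 edits):
  gwirfroz → girfroz (del w @2)
  girfroz → girfloz (sub r→l @5)
Edit distance = 2.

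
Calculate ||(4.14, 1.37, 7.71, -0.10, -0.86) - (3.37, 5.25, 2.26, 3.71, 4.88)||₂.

√(Σ(x_i - y_i)²) = √((4.14 - 3.37)² + (1.37 - 5.25)² + (7.71 - 2.26)² + (-0.1 - 3.71)² + (-0.86 - 4.88)²)
= √(0.77² + (-3.88)² + 5.45² + (-3.81)² + (-5.74)²) = √(0.5929 + 15.0544 + 29.7025 + 14.5161 + 32.9476) = √92.8135 ≈ 9.634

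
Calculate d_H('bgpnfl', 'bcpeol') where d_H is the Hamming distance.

Differing positions: 2, 4, 5. Hamming distance = 3.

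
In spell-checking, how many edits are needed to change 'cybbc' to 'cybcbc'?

Let D[i][j] be the edit distance between the first i characters of 'cybbc' and the first j characters of 'cybcbc', with D[i][0] = i, D[0][j] = j, and D[i][j] = D[i-1][j-1] if the characters match, else 1 + min(D[i-1][j], D[i][j-1], D[i-1][j-1]). Filling the table (rows: prefixes of 'cybbc', columns: prefixes of 'cybcbc'):
     ε  c  y  b  c  b  c
  ε  0  1  2  3  4  5  6
  c  1  0  1  2  3  4  5
  y  2  1  0  1  2  3  4
  b  3  2  1  0  1  2  3
  b  4  3  2  1  1  1  2
  c  5  4  3  2  1  2  1
The bottom-right entry gives D[5][6] = 1, so no sequence of fewer than 1 edit works. Backtracking through the table gives one optimal edit sequence (1 edit):
  cybbc → cybcbc (ins c @4)
Edit distance = 1.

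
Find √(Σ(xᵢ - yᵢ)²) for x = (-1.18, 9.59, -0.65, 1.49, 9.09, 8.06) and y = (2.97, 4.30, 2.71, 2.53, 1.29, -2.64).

√(Σ(x_i - y_i)²) = √((-1.18 - 2.97)² + (9.59 - 4.3)² + (-0.65 - 2.71)² + (1.49 - 2.53)² + (9.09 - 1.29)² + (8.06 - (-2.64))²)
= √((-4.15)² + 5.29² + (-3.36)² + (-1.04)² + 7.8² + 10.7²) = √(17.2225 + 27.9841 + 11.2896 + 1.0816 + 60.84 + 114.49) = √232.9078 ≈ 15.2613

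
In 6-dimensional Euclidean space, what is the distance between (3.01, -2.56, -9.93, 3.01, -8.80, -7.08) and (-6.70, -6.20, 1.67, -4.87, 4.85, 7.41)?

√(Σ(x_i - y_i)²) = √((3.01 - (-6.7))² + (-2.56 - (-6.2))² + (-9.93 - 1.67)² + (3.01 - (-4.87))² + (-8.8 - 4.85)² + (-7.08 - 7.41)²)
= √(9.71² + 3.64² + (-11.6)² + 7.88² + (-13.65)² + (-14.49)²) = √(94.2841 + 13.2496 + 134.56 + 62.0944 + 186.3225 + 209.9601) = √700.4707 ≈ 26.4664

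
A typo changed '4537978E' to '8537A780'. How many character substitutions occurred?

Differing positions: 1, 5, 8. Hamming distance = 3.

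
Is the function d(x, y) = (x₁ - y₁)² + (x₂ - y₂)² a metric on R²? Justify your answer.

No. The squared Euclidean distance fails the triangle inequality. Counterexample: x = (0, 0), y = (3, 5), z = (6, 10). d(x,z) = 6² + 10² = 136, but d(x,y) + d(y,z) = (3² + 5²) + (3² + 5²) = 34 + 34 = 68. Since 136 > 68, the triangle inequality is violated. (Note: √d, the ordinary Euclidean distance, IS a metric.)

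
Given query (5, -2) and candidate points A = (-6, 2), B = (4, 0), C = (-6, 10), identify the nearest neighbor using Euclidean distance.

Distances: d(A) ≈ 11.7047, d(B) ≈ 2.2361, d(C) ≈ 16.2788. Nearest: B = (4, 0) with distance 2.2361.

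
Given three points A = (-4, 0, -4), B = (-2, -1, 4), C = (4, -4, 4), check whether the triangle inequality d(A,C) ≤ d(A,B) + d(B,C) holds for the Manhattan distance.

d(A,B) = 2 + 1 + 8 = 11, d(B,C) = 6 + 3 + 0 = 9, d(A,C) = 8 + 4 + 8 = 20.
d(A,C) = 20 ≤ 11 + 9 = 20. Triangle inequality is satisfied.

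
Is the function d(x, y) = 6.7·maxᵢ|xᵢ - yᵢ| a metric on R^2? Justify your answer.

Yes. The L∞ (Chebyshev) norm induces a metric on R^2, and multiplying a metric by a positive constant 6.7 > 0 preserves all four axioms: non-negativity (6.7·||x-y|| ≥ 0), identity (6.7·||x-y|| = 0 ⟺ ||x-y|| = 0 ⟺ x = y), symmetry (||x-y|| = ||y-x||), and the triangle inequality (6.7·||x-z|| ≤ 6.7·||x-y|| + 6.7·||y-z||). So d is a metric.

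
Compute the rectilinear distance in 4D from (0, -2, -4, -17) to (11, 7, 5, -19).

Σ|x_i - y_i| = |0 - 11| + |-2 - 7| + |-4 - 5| + |-17 - (-19)| = 11 + 9 + 9 + 2 = 31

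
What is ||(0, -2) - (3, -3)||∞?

max(|x_i - y_i|) = max(|0 - 3|, |-2 - (-3)|) = max(3, 1) = 3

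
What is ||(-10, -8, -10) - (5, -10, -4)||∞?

max(|x_i - y_i|) = max(|-10 - 5|, |-8 - (-10)|, |-10 - (-4)|) = max(15, 2, 6) = 15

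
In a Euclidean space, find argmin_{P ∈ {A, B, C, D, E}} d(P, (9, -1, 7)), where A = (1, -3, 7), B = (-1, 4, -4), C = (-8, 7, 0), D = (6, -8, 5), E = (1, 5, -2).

Distances: d(A) ≈ 8.2462, d(B) ≈ 15.6844, d(C) ≈ 20.0499, d(D) ≈ 7.874, d(E) ≈ 13.4536. Nearest: D = (6, -8, 5) with distance 7.874.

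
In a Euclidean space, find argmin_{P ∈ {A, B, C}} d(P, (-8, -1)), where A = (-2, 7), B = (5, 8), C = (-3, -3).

Distances: d(A) = 10, d(B) ≈ 15.8114, d(C) ≈ 5.3852. Nearest: C = (-3, -3) with distance 5.3852.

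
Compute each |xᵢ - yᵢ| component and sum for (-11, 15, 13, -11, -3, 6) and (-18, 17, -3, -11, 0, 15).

Σ|x_i - y_i| = |-11 - (-18)| + |15 - 17| + |13 - (-3)| + |-11 - (-11)| + |-3 - 0| + |6 - 15| = 7 + 2 + 16 + 0 + 3 + 9 = 37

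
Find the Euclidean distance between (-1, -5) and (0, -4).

√(Σ(x_i - y_i)²) = √((-1 - 0)² + (-5 - (-4))²)
= √((-1)² + (-1)²) = √(1 + 1) = √2 ≈ 1.4142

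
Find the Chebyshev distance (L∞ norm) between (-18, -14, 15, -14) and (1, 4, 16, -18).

max(|x_i - y_i|) = max(|-18 - 1|, |-14 - 4|, |15 - 16|, |-14 - (-18)|) = max(19, 18, 1, 4) = 19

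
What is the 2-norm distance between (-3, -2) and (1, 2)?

(Σ|x_i - y_i|^2)^(1/2) = (|-3 - 1|^2 + |-2 - 2|^2)^(1/2)
= (4^2 + 4^2)^(1/2) = (16 + 16)^(1/2) = (32)^(1/2) ≈ 5.6569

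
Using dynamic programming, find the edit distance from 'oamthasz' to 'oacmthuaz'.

Let D[i][j] be the edit distance between the first i characters of 'oamthasz' and the first j characters of 'oacmthuaz', with D[i][0] = i, D[0][j] = j, and D[i][j] = D[i-1][j-1] if the characters match, else 1 + min(D[i-1][j], D[i][j-1], D[i-1][j-1]). Filling the table (rows: prefixes of 'oamthasz', columns: prefixes of 'oacmthuaz'):
     ε  o  a  c  m  t  h  u  a  z
  ε  0  1  2  3  4  5  6  7  8  9
  o  1  0  1  2  3  4  5  6  7  8
  a  2  1  0  1  2  3  4  5  6  7
  m  3  2  1  1  1  2  3  4  5  6
  t  4  3  2  2  2  1  2  3  4  5
  h  5  4  3  3  3  2  1  2  3  4
  a  6  5  4  4  4  3  2  2  2  3
  s  7  6  5  5  5  4  3  3  3  3
  z  8  7  6  6  6  5  4  4  4  3
The bottom-right entry gives D[8][9] = 3, so no sequence of fewer than 3 edits works. Backtracking through the table gives one optimal edit sequence (3 edits):
  oamthasz → oacmthasz (ins c @3)
  oacmthasz → oacmthusz (sub a→u @7)
  oacmthusz → oacmthuaz (sub s→a @8)
Edit distance = 3.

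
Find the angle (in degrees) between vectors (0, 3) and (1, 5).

With u = (0, 3), v = (1, 5):
u·v = 0·1 + 3·5 = 0 + 15 = 15.
|u| = √(0² + 3²) = √9, |v| = √(1² + 5²) = √26, so |u||v| = √(9·26) = √234.
cos θ = (u·v)/(|u||v|) = 15/√234 ≈ 0.980581
θ = arccos(0.980581) ≈ 11.31°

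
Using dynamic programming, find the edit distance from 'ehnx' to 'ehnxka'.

Let D[i][j] be the edit distance between the first i characters of 'ehnx' and the first j characters of 'ehnxka', with D[i][0] = i, D[0][j] = j, and D[i][j] = D[i-1][j-1] if the characters match, else 1 + min(D[i-1][j], D[i][j-1], D[i-1][j-1]). Filling the table (rows: prefixes of 'ehnx', columns: prefixes of 'ehnxka'):
     ε  e  h  n  x  k  a
  ε  0  1  2  3  4  5  6
  e  1  0  1  2  3  4  5
  h  2  1  0  1  2  3  4
  n  3  2  1  0  1  2  3
  x  4  3  2  1  0  1  2
The bottom-right entry gives D[4][6] = 2, so no sequence of fewer than 2 edits works. Backtracking through the table gives one optimal edit sequence (2 edits):
  ehnx → ehnxk (ins k @5)
  ehnxk → ehnxka (ins a @6)
Edit distance = 2.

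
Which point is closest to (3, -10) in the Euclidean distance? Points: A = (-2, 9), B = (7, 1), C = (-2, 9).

Distances: d(A) ≈ 19.6469, d(B) ≈ 11.7047, d(C) ≈ 19.6469. Nearest: B = (7, 1) with distance 11.7047.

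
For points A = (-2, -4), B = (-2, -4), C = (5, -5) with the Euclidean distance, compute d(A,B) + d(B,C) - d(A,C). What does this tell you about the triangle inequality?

d(A,B) = √(0² + 0²) = √0 = 0, d(B,C) = √(7² + 1²) = √50 ≈ 7.0711, d(A,C) = √(7² + 1²) = √50 ≈ 7.0711.
d(A,B) + d(B,C) - d(A,C) = 0 + 7.0711 - 7.0711 = 7.0711 - 7.0711 = 0. This is ≥ 0, so the triangle inequality holds for these points.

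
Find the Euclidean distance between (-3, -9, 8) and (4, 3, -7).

√(Σ(x_i - y_i)²) = √((-3 - 4)² + (-9 - 3)² + (8 - (-7))²)
= √((-7)² + (-12)² + 15²) = √(49 + 144 + 225) = √418 ≈ 20.445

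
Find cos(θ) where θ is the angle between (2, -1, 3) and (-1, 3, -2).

With u = (2, -1, 3), v = (-1, 3, -2):
u·v = 2·(-1) + (-1)·3 + 3·(-2) = (-2) + (-3) + (-6) = -11.
|u| = √(2² + (-1)² + 3²) = √14, |v| = √((-1)² + 3² + (-2)²) = √14, so |u||v| = √(14·14) = √196 = 14.
cos θ = (u·v)/(|u||v|) = -11/14 ≈ -0.7857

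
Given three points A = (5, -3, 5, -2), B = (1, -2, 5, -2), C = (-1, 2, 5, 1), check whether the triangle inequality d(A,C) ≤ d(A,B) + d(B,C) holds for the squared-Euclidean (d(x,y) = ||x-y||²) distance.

d(A,B) = 4² + 1² + 0² + 0² = 17, d(B,C) = 2² + 4² + 0² + 3² = 29, d(A,C) = 6² + 5² + 0² + 3² = 70.
d(A,C) = 70 > 17 + 29 = 46. Triangle inequality is VIOLATED. (Squared-Euclidean is not a metric — this is a counterexample.)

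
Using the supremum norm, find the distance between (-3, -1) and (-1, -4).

max(|x_i - y_i|) = max(|-3 - (-1)|, |-1 - (-4)|) = max(2, 3) = 3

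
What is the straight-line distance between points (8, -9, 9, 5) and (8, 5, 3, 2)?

√(Σ(x_i - y_i)²) = √((8 - 8)² + (-9 - 5)² + (9 - 3)² + (5 - 2)²)
= √(0² + (-14)² + 6² + 3²) = √(0 + 196 + 36 + 9) = √241 ≈ 15.5242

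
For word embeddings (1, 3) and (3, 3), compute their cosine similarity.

With u = (1, 3), v = (3, 3):
u·v = 1·3 + 3·3 = 3 + 9 = 12.
|u| = √(1² + 3²) = √10, |v| = √(3² + 3²) = √18, so |u||v| = √(10·18) = √180.
cos θ = (u·v)/(|u||v|) = 12/√180 ≈ 0.8944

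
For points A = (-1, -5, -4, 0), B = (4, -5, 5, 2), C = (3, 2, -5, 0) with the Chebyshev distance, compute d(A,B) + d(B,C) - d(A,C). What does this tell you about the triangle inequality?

d(A,B) = max(5, 0, 9, 2) = 9, d(B,C) = max(1, 7, 10, 2) = 10, d(A,C) = max(4, 7, 1, 0) = 7.
d(A,B) + d(B,C) - d(A,C) = 9 + 10 - 7 = 19 - 7 = 12. This is ≥ 0, so the triangle inequality holds for these points.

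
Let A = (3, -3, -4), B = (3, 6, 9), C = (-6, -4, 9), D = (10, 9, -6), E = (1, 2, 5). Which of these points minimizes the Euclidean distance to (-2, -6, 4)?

Distances: d(A) ≈ 9.8995, d(B) ≈ 13.9284, d(C) ≈ 6.7082, d(D) ≈ 21.6564, d(E) ≈ 8.6023. Nearest: C = (-6, -4, 9) with distance 6.7082.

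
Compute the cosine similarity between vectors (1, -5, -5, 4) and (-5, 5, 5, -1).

With u = (1, -5, -5, 4), v = (-5, 5, 5, -1):
u·v = 1·(-5) + (-5)·5 + (-5)·5 + 4·(-1) = (-5) + (-25) + (-25) + (-4) = -59.
|u| = √(1² + (-5)² + (-5)² + 4²) = √67, |v| = √((-5)² + 5² + 5² + (-1)²) = √76, so |u||v| = √(67·76) = √5092.
cos θ = (u·v)/(|u||v|) = -59/√5092 ≈ -0.8268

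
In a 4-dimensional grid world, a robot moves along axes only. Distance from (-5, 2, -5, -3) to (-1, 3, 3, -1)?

Σ|x_i - y_i| = |-5 - (-1)| + |2 - 3| + |-5 - 3| + |-3 - (-1)| = 4 + 1 + 8 + 2 = 15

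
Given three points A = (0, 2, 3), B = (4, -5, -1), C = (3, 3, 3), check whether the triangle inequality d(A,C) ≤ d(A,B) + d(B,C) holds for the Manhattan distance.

d(A,B) = 4 + 7 + 4 = 15, d(B,C) = 1 + 8 + 4 = 13, d(A,C) = 3 + 1 + 0 = 4.
d(A,C) = 4 ≤ 15 + 13 = 28. Triangle inequality is satisfied.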